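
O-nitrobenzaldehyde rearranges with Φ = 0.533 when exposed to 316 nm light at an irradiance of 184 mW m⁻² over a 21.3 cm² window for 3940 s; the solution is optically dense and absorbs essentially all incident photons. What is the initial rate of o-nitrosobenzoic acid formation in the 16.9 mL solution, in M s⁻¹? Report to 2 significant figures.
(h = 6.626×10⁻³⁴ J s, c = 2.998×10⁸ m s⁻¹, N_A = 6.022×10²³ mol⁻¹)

3.3×10⁻⁸ M s⁻¹

Photon energy at 316 nm: hc/λ = (6.626×10⁻³⁴)(2.998×10⁸)/(316×10⁻⁹) = 6.286×10⁻¹⁹ J.
Energy delivered: (184 mW m⁻²)(21.3×10⁻⁴ m²)(3940 s) = 1.544 J.
Photons incident: 1.544 / 6.286×10⁻¹⁹ = 2.456×10¹⁸, i.e. 2.456×10¹⁸/6.022×10²³ = 4.078×10⁻⁶ mol.
Product formed: 0.533 × 4.078×10⁻⁶ = 2.174×10⁻⁶ mol.
Rate: 2.174×10⁻⁶ mol / (3940 s × 0.0169 L) = 3.3×10⁻⁸ M s⁻¹.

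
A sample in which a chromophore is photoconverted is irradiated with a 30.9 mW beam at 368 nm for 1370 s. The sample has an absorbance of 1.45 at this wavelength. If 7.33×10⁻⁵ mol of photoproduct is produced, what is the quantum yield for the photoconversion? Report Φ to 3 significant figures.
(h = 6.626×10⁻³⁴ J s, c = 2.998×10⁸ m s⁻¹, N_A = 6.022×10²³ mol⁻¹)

Φ = 0.584

Photon energy at 368 nm: hc/λ = (6.626×10⁻³⁴)(2.998×10⁸)/(368×10⁻⁹) = 5.398×10⁻¹⁹ J.
Energy delivered: (30.9 mW)(1370 s) = 42.33 J.
Photons incident: 42.33 / 5.398×10⁻¹⁹ = 7.842×10¹⁹, i.e. 7.842×10¹⁹/6.022×10²³ = 1.302×10⁻⁴ mol.
Fraction absorbed: 1 − 10^(−1.45) = 0.9645.
Photons absorbed: 0.9645 × 1.302×10⁻⁴ = 1.256×10⁻⁴ mol.
Φ = 7.33×10⁻⁵ mol / 1.256×10⁻⁴ mol photons = 0.584.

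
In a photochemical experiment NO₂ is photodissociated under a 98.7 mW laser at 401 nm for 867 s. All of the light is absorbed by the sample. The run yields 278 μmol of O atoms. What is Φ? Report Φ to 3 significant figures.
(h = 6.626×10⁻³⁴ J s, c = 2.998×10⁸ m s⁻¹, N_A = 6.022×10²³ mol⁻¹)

Φ = 0.969

Product: 278 μmol = 2.78×10⁻⁴ mol.
Photon energy at 401 nm: hc/λ = (6.626×10⁻³⁴)(2.998×10⁸)/(401×10⁻⁹) = 4.954×10⁻¹⁹ J.
Energy delivered: (98.7 mW)(867 s) = 85.57 J.
Photons incident: 85.57 / 4.954×10⁻¹⁹ = 1.727×10²⁰, i.e. 1.727×10²⁰/6.022×10²³ = 2.868×10⁻⁴ mol.
Φ = 2.78×10⁻⁴ mol / 2.868×10⁻⁴ mol photons = 0.969.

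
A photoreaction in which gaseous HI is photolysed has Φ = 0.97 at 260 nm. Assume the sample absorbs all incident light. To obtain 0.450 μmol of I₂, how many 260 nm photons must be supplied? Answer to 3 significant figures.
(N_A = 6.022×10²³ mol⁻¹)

2.79×10¹⁷ photons

Product: 0.450 μmol = 4.50×10⁻⁷ mol.
Photons that must be absorbed: 4.50×10⁻⁷ / 0.97 = 4.639×10⁻⁷ mol.
Photon count: 4.639×10⁻⁷ × 6.022×10²³ = 2.79×10¹⁷.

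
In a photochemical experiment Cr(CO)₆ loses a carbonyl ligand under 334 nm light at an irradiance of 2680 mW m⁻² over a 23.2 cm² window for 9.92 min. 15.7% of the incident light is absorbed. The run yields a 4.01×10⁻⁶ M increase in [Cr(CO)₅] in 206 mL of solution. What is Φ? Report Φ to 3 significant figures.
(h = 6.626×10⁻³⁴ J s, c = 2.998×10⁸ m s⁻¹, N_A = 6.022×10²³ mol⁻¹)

Product: (4.01×10⁻⁶ M)(0.206 L) = 8.261×10⁻⁷ mol.
Photon energy at 334 nm: hc/λ = (6.626×10⁻³⁴)(2.998×10⁸)/(334×10⁻⁹) = 5.948×10⁻¹⁹ J.
Energy delivered: (2680 mW m⁻²)(23.2×10⁻⁴ m²)(595.2 s) = 3.701 J.
Photons incident: 3.701 / 5.948×10⁻¹⁹ = 6.222×10¹⁸, i.e. 6.222×10¹⁸/6.022×10²³ = 1.033×10⁻⁵ mol.
Photons absorbed: 0.157 × 1.033×10⁻⁵ = 1.622×10⁻⁶ mol.
Φ = 8.261×10⁻⁷ mol / 1.622×10⁻⁶ mol photons = 0.509.

Φ = 0.509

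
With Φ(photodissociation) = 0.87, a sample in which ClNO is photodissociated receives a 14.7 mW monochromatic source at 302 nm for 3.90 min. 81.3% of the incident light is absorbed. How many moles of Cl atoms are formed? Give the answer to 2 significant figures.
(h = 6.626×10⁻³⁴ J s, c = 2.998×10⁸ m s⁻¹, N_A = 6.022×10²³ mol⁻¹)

Photon energy at 302 nm: hc/λ = (6.626×10⁻³⁴)(2.998×10⁸)/(302×10⁻⁹) = 6.578×10⁻¹⁹ J.
Energy delivered: (14.7 mW)(234 s) = 3.440 J.
Photons incident: 3.440 / 6.578×10⁻¹⁹ = 5.230×10¹⁸, i.e. 5.230×10¹⁸/6.022×10²³ = 8.685×10⁻⁶ mol.
Photons absorbed: 0.813 × 8.685×10⁻⁶ = 7.061×10⁻⁶ mol.
Product: Φ × n_abs = 0.87 × 7.061×10⁻⁶ = 6.143×10⁻⁶ mol.

6.1×10⁻⁶ mol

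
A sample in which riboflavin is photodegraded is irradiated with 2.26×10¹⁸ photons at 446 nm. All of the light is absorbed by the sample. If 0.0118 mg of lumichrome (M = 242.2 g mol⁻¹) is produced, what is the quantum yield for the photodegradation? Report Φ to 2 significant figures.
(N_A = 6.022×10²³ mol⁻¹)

Product: 0.0118 mg / 242.2 g mol⁻¹ = 4.872×10⁻⁸ mol.
Moles of photons: 2.26×10¹⁸ / 6.022×10²³ = 3.753×10⁻⁶ mol.
Φ = 4.872×10⁻⁸ mol / 3.753×10⁻⁶ mol photons = 0.013.

Φ = 0.013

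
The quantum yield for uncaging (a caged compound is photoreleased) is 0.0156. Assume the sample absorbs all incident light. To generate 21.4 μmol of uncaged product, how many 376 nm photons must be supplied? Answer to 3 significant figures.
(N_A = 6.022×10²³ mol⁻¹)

8.26×10²⁰ photons

Product: 21.4 μmol = 2.14×10⁻⁵ mol.
Photons that must be absorbed: 2.14×10⁻⁵ / 0.0156 = 0.001372 mol.
Photon count: 0.001372 × 6.022×10²³ = 8.26×10²⁰.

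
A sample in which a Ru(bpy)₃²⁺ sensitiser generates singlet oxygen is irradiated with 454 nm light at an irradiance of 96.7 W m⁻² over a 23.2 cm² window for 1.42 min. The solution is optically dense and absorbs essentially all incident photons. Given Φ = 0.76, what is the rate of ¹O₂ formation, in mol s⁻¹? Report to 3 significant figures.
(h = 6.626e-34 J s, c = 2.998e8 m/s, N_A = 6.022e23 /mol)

Photon energy at 454 nm: hc/λ = (6.626e-34)(2.998e8)/(454e-9) = 4.375e-19 J.
Energy delivered: (96.7 W m⁻²)(23.2e-4 m²)(85.2 s) = 19.11 J.
Photons incident: 19.11 / 4.375e-19 = 4.368e19, i.e. 4.368e19/6.022e23 = 7.253e-5 mol.
Product formed: 0.76 × 7.253e-5 = 5.512e-5 mol.
Rate: 5.512e-5 / 85.2 s = 6.47e-7 mol s⁻¹.

6.47e-7 mol s⁻¹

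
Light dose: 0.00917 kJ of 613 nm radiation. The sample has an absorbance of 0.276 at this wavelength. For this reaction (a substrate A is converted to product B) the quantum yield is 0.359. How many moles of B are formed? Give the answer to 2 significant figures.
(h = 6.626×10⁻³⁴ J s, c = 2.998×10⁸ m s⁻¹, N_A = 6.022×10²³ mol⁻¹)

Photon energy at 613 nm: hc/λ = (6.626×10⁻³⁴)(2.998×10⁸)/(613×10⁻⁹) = 3.241×10⁻¹⁹ J.
Incident energy: 0.00917 kJ = 9.17 J.
Photons incident: 9.17 / 3.241×10⁻¹⁹ = 2.829×10¹⁹, i.e. 2.829×10¹⁹/6.022×10²³ = 4.698×10⁻⁵ mol.
Fraction absorbed: 1 − 10^(−0.276) = 0.4703.
Photons absorbed: 0.4703 × 4.698×10⁻⁵ = 2.209×10⁻⁵ mol.
Product: Φ × n_abs = 0.359 × 2.209×10⁻⁵ = 7.930×10⁻⁶ mol.

7.9×10⁻⁶ mol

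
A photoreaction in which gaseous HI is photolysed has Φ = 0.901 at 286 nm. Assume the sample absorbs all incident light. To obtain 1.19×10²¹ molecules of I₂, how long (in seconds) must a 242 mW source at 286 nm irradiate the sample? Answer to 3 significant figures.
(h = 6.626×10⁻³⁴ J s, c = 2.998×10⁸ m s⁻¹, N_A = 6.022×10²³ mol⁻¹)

t ≈ 3790 s

Product: 1.19×10²¹ / 6.022×10²³ = 0.001976 mol.
Photons that must be absorbed: 0.001976 / 0.901 = 0.002193 mol.
Photon energy: hc/λ = 6.946×10⁻¹⁹ J; per mole, 4.183×10⁵ J mol⁻¹.
Energy required: 0.002193 × 4.183×10⁵ = 917.3 J.
Time: 917.3 J / 0.242 W = 3790 s.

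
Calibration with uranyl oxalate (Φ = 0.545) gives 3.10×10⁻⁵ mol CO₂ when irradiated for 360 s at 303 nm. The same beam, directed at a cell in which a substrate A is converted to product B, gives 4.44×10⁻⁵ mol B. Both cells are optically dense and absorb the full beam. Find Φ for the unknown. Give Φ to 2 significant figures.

Photons absorbed by the actinometer: 3.10×10⁻⁵ / 0.545 = 5.688×10⁻⁵ mol.
Φ(unknown) = 4.44×10⁻⁵ / 5.688×10⁻⁵ = 0.78.

Φ = 0.78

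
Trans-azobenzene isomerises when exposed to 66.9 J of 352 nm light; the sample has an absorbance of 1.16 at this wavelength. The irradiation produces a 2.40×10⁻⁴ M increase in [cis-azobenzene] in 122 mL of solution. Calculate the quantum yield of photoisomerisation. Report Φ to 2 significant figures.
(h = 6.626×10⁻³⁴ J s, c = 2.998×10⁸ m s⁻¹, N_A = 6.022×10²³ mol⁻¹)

Φ = 0.16

Product: (2.40×10⁻⁴ M)(0.122 L) = 2.928×10⁻⁵ mol.
Photon energy at 352 nm: hc/λ = (6.626×10⁻³⁴)(2.998×10⁸)/(352×10⁻⁹) = 5.643×10⁻¹⁹ J.
Photons incident: 66.9 / 5.643×10⁻¹⁹ = 1.186×10²⁰, i.e. 1.186×10²⁰/6.022×10²³ = 1.969×10⁻⁴ mol.
Fraction absorbed: 1 − 10^(−1.16) = 0.9308.
Photons absorbed: 0.9308 × 1.969×10⁻⁴ = 1.833×10⁻⁴ mol.
Φ = 2.928×10⁻⁵ mol / 1.833×10⁻⁴ mol photons = 0.16.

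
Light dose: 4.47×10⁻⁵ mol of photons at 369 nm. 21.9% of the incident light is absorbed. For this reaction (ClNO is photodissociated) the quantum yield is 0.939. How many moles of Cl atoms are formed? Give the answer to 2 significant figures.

9.2×10⁻⁶ mol

Photons absorbed: 0.219 × 4.47×10⁻⁵ = 9.789×10⁻⁶ mol.
Product: Φ × n_abs = 0.939 × 9.789×10⁻⁶ = 9.192×10⁻⁶ mol.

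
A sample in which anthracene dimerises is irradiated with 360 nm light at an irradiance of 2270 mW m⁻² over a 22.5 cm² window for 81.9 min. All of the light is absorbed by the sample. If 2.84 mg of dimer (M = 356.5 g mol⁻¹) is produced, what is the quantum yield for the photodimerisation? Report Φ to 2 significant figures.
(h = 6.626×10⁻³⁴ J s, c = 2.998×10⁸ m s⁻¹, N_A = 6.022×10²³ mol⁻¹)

Φ = 0.11

Product: 2.84 mg / 356.5 g mol⁻¹ = 7.966×10⁻⁶ mol.
Photon energy at 360 nm: hc/λ = (6.626×10⁻³⁴)(2.998×10⁸)/(360×10⁻⁹) = 5.518×10⁻¹⁹ J.
Energy delivered: (2270 mW m⁻²)(22.5×10⁻⁴ m²)(4914 s) = 25.10 J.
Photons incident: 25.10 / 5.518×10⁻¹⁹ = 4.549×10¹⁹, i.e. 4.549×10¹⁹/6.022×10²³ = 7.554×10⁻⁵ mol.
Φ = 7.966×10⁻⁶ mol / 7.554×10⁻⁵ mol photons = 0.11.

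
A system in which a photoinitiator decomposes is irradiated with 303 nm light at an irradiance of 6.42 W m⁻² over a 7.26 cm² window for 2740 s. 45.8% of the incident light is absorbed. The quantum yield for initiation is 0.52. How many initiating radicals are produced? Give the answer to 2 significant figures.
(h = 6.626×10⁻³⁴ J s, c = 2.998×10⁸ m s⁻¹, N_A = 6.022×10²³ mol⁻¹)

4.6×10¹⁸ initiating radicals

Photon energy at 303 nm: hc/λ = (6.626×10⁻³⁴)(2.998×10⁸)/(303×10⁻⁹) = 6.556×10⁻¹⁹ J.
Energy delivered: (6.42 W m⁻²)(7.26×10⁻⁴ m²)(2740 s) = 12.77 J.
Photons incident: 12.77 / 6.556×10⁻¹⁹ = 1.948×10¹⁹, i.e. 1.948×10¹⁹/6.022×10²³ = 3.235×10⁻⁵ mol.
Photons absorbed: 0.458 × 3.235×10⁻⁵ = 1.482×10⁻⁵ mol.
Product: Φ × n_abs = 0.52 × 1.482×10⁻⁵ = 7.706×10⁻⁶ mol.
As a count: 7.706×10⁻⁶ × 6.022×10²³ = 4.6×10¹⁸.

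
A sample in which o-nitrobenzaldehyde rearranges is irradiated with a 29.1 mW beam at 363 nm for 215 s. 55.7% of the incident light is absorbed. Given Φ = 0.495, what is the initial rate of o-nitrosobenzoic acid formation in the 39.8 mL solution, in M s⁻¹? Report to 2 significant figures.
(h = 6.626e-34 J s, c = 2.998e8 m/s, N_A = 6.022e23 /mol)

6.1e-7 M s⁻¹

Photon energy at 363 nm: hc/λ = (6.626e-34)(2.998e8)/(363e-9) = 5.472e-19 J.
Energy delivered: (29.1 mW)(215 s) = 6.257 J.
Photons incident: 6.257 / 5.472e-19 = 1.143e19, i.e. 1.143e19/6.022e23 = 1.898e-5 mol.
Photons absorbed: 0.557 × 1.898e-5 = 1.057e-5 mol.
Product formed: 0.495 × 1.057e-5 = 5.232e-6 mol.
Rate: 5.232e-6 mol / (215 s × 0.0398 L) = 6.1e-7 M s⁻¹.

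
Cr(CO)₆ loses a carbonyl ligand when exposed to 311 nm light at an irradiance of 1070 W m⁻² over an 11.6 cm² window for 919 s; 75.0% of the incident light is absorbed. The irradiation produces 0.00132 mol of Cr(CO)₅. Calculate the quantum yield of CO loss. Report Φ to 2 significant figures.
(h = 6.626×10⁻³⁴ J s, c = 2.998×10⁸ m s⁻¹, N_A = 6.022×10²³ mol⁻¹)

Φ = 0.59

Photon energy at 311 nm: hc/λ = (6.626×10⁻³⁴)(2.998×10⁸)/(311×10⁻⁹) = 6.387×10⁻¹⁹ J.
Energy delivered: (1070 W m⁻²)(11.6×10⁻⁴ m²)(919 s) = 1141 J.
Photons incident: 1141 / 6.387×10⁻¹⁹ = 1.786×10²¹, i.e. 1.786×10²¹/6.022×10²³ = 0.002966 mol.
Photons absorbed: 0.750 × 0.002966 = 0.002225 mol.
Φ = 0.00132 mol / 0.002225 mol photons = 0.59.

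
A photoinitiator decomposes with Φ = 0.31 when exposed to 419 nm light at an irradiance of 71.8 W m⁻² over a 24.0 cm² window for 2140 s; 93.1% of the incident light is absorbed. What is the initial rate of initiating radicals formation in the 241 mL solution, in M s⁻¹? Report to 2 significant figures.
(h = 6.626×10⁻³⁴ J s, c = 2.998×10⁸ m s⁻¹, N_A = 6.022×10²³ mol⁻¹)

Photon energy at 419 nm: hc/λ = (6.626×10⁻³⁴)(2.998×10⁸)/(419×10⁻⁹) = 4.741×10⁻¹⁹ J.
Energy delivered: (71.8 W m⁻²)(24.0×10⁻⁴ m²)(2140 s) = 368.8 J.
Photons incident: 368.8 / 4.741×10⁻¹⁹ = 7.779×10²⁰, i.e. 7.779×10²⁰/6.022×10²³ = 0.001292 mol.
Photons absorbed: 0.931 × 0.001292 = 0.001203 mol.
Product formed: 0.31 × 0.001203 = 3.729×10⁻⁴ mol.
Rate: 3.729×10⁻⁴ mol / (2140 s × 0.241 L) = 7.2×10⁻⁷ M s⁻¹.

7.2×10⁻⁷ M s⁻¹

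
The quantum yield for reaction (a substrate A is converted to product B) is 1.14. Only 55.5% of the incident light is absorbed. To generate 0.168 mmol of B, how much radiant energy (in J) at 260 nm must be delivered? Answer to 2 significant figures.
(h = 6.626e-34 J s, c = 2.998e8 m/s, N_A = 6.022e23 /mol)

120 J

Product: 0.168 mmol = 1.68e-4 mol.
Photons that must be absorbed: 1.68e-4 / 1.14 = 1.474e-4 mol.
Incident photons needed: 1.474e-4 / 0.555 = 2.656e-4 mol.
Photon energy: hc/λ = 7.640e-19 J; per mole, 4.601e5 J mol⁻¹.
Energy required: 2.656e-4 × 4.601e5 = 120 J.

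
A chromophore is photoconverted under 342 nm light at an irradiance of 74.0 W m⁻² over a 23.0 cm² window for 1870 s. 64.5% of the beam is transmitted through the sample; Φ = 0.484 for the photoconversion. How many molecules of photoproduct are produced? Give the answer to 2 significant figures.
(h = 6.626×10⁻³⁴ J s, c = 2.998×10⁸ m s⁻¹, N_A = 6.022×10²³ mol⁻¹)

9.4×10¹⁹ molecules

Photon energy at 342 nm: hc/λ = (6.626×10⁻³⁴)(2.998×10⁸)/(342×10⁻⁹) = 5.808×10⁻¹⁹ J.
Energy delivered: (74.0 W m⁻²)(23.0×10⁻⁴ m²)(1870 s) = 318.3 J.
Photons incident: 318.3 / 5.808×10⁻¹⁹ = 5.480×10²⁰, i.e. 5.480×10²⁰/6.022×10²³ = 9.100×10⁻⁴ mol.
Fraction absorbed: 1 − 64.5/100 = 0.3550.
Photons absorbed: 0.3550 × 9.100×10⁻⁴ = 3.230×10⁻⁴ mol.
Product: Φ × n_abs = 0.484 × 3.230×10⁻⁴ = 1.563×10⁻⁴ mol.
As a count: 1.563×10⁻⁴ × 6.022×10²³ = 9.4×10¹⁹.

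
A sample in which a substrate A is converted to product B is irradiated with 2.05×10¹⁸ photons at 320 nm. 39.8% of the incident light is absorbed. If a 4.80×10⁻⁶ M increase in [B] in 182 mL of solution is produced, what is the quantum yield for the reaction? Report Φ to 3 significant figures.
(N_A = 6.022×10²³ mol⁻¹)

Product: (4.80×10⁻⁶ M)(0.182 L) = 8.736×10⁻⁷ mol.
Moles of photons: 2.05×10¹⁸ / 6.022×10²³ = 3.404×10⁻⁶ mol.
Photons absorbed: 0.398 × 3.404×10⁻⁶ = 1.355×10⁻⁶ mol.
Φ = 8.736×10⁻⁷ mol / 1.355×10⁻⁶ mol photons = 0.645.

Φ = 0.645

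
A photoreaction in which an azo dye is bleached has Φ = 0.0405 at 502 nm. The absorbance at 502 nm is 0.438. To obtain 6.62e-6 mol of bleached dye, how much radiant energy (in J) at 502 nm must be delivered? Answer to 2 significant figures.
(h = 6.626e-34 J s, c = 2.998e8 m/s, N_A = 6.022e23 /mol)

61 J

Photons that must be absorbed: 6.62e-6 / 0.0405 = 1.635e-4 mol.
Fraction absorbed: 1 − 10^(−0.438) = 0.6352.
Incident photons needed: 1.635e-4 / 0.6352 = 2.574e-4 mol.
Photon energy: hc/λ = 3.957e-19 J; per mole, 2.383e5 J mol⁻¹.
Energy required: 2.574e-4 × 2.383e5 = 61 J.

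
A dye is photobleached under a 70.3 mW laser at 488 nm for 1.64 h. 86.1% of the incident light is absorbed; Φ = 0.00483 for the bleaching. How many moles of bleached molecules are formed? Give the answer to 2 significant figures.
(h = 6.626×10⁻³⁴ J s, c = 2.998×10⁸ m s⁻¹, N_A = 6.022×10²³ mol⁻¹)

7.0×10⁻⁶ mol

Photon energy at 488 nm: hc/λ = (6.626×10⁻³⁴)(2.998×10⁸)/(488×10⁻⁹) = 4.071×10⁻¹⁹ J.
Energy delivered: (70.3 mW)(5904 s) = 415.1 J.
Photons incident: 415.1 / 4.071×10⁻¹⁹ = 1.020×10²¹, i.e. 1.020×10²¹/6.022×10²³ = 0.001694 mol.
Photons absorbed: 0.861 × 0.001694 = 0.001459 mol.
Product: Φ × n_abs = 0.00483 × 0.001459 = 7.047×10⁻⁶ mol.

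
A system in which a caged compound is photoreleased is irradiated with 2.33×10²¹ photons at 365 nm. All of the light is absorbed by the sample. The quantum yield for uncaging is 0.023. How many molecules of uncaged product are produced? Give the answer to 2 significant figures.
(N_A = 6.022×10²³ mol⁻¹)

5.4×10¹⁹ molecules

Moles of photons: 2.33×10²¹ / 6.022×10²³ = 0.003869 mol.
Product: Φ × n_abs = 0.023 × 0.003869 = 8.899×10⁻⁵ mol.
As a count: 8.899×10⁻⁵ × 6.022×10²³ = 5.4×10¹⁹.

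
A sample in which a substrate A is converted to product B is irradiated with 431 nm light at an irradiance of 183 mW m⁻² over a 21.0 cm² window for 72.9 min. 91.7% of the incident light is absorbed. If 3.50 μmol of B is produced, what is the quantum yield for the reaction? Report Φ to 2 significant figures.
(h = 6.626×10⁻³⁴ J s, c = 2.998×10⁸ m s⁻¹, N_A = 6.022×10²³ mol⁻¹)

Product: 3.50 μmol = 3.50×10⁻⁶ mol.
Photon energy at 431 nm: hc/λ = (6.626×10⁻³⁴)(2.998×10⁸)/(431×10⁻⁹) = 4.609×10⁻¹⁹ J.
Energy delivered: (183 mW m⁻²)(21.0×10⁻⁴ m²)(4374 s) = 1.681 J.
Photons incident: 1.681 / 4.609×10⁻¹⁹ = 3.647×10¹⁸, i.e. 3.647×10¹⁸/6.022×10²³ = 6.056×10⁻⁶ mol.
Photons absorbed: 0.917 × 6.056×10⁻⁶ = 5.553×10⁻⁶ mol.
Φ = 3.50×10⁻⁶ mol / 5.553×10⁻⁶ mol photons = 0.63.

Φ = 0.63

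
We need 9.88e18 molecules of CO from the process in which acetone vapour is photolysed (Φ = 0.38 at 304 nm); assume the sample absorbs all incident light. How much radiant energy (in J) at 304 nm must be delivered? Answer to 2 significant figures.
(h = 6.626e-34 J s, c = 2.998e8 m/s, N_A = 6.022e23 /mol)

17 J

Product: 9.88e18 / 6.022e23 = 1.641e-5 mol.
Photons that must be absorbed: 1.641e-5 / 0.38 = 4.318e-5 mol.
Photon energy: hc/λ = 6.534e-19 J; per mole, 3.935e5 J mol⁻¹.
Energy required: 4.318e-5 × 3.935e5 = 17 J.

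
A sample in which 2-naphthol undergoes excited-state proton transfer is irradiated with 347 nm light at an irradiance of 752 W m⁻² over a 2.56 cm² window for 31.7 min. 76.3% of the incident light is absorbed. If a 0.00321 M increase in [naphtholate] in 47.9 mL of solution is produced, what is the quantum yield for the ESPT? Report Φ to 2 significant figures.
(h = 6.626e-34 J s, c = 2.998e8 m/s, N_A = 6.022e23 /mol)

Φ = 0.19

Product: (0.00321 M)(0.0479 L) = 1.538e-4 mol.
Photon energy at 347 nm: hc/λ = (6.626e-34)(2.998e8)/(347e-9) = 5.725e-19 J.
Energy delivered: (752 W m⁻²)(2.56e-4 m²)(1902 s) = 366.2 J.
Photons incident: 366.2 / 5.725e-19 = 6.397e20, i.e. 6.397e20/6.022e23 = 0.001062 mol.
Photons absorbed: 0.763 × 0.001062 = 8.103e-4 mol.
Φ = 1.538e-4 mol / 8.103e-4 mol photons = 0.19.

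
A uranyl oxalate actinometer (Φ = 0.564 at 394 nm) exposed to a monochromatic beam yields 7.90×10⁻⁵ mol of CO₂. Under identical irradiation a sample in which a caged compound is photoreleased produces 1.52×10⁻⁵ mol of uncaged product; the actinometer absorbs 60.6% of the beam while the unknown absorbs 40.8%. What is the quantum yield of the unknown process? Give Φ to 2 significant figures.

Photons absorbed by the actinometer: 7.90×10⁻⁵ / 0.564 = 1.401×10⁻⁴ mol.
Incident flux: 1.401×10⁻⁴ / 0.606 = 2.312×10⁻⁴ einstein.
Absorbed by unknown: 0.408 × 2.312×10⁻⁴ = 9.433×10⁻⁵ mol.
Φ(unknown) = 1.52×10⁻⁵ / 9.433×10⁻⁵ = 0.16.

Φ = 0.16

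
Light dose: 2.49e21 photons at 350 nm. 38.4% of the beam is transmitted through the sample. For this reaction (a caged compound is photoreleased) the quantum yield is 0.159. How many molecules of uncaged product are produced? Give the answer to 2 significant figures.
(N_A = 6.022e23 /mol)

2.4e20 molecules

Moles of photons: 2.49e21 / 6.022e23 = 0.004135 mol.
Fraction absorbed: 1 − 38.4/100 = 0.6160.
Photons absorbed: 0.6160 × 0.004135 = 0.002547 mol.
Product: Φ × n_abs = 0.159 × 0.002547 = 4.050e-4 mol.
As a count: 4.050e-4 × 6.022e23 = 2.4e20.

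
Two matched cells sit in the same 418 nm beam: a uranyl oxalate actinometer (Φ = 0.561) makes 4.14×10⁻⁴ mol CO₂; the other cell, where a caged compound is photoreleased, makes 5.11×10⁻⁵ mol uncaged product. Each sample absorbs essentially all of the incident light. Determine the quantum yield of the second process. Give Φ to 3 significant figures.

Photons absorbed by the actinometer: 4.14×10⁻⁴ / 0.561 = 7.380×10⁻⁴ mol.
Φ(unknown) = 5.11×10⁻⁵ / 7.380×10⁻⁴ = 0.0692.

Φ = 0.0692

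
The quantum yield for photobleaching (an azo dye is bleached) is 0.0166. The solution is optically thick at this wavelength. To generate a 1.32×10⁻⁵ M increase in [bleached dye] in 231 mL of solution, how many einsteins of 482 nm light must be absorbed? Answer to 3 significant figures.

Product: (1.32×10⁻⁵ M)(0.231 L) = 3.049×10⁻⁶ mol.
Photons that must be absorbed: 3.049×10⁻⁶ / 0.0166 = 1.837×10⁻⁴ mol.

1.84×10⁻⁴ einstein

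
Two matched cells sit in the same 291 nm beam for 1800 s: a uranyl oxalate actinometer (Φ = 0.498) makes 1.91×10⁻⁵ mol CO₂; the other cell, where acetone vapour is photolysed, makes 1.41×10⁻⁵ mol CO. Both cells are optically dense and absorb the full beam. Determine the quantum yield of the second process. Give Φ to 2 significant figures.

Φ = 0.37

Photons absorbed by the actinometer: 1.91×10⁻⁵ / 0.498 = 3.835×10⁻⁵ mol.
Φ(unknown) = 1.41×10⁻⁵ / 3.835×10⁻⁵ = 0.37.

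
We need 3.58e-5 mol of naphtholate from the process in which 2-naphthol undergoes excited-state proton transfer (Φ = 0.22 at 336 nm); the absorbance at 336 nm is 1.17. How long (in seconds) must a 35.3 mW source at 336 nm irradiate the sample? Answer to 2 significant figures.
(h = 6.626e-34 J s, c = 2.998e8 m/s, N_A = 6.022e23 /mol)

t ≈ 1800 s

Photons that must be absorbed: 3.58e-5 / 0.22 = 1.627e-4 mol.
Fraction absorbed: 1 − 10^(−1.17) = 0.9324.
Incident photons needed: 1.627e-4 / 0.9324 = 1.745e-4 mol.
Photon energy: hc/λ = 5.912e-19 J; per mole, 3.560e5 J mol⁻¹.
Energy required: 1.745e-4 × 3.560e5 = 62.12 J.
Time: 62.12 J / 0.0353 W = 1800 s.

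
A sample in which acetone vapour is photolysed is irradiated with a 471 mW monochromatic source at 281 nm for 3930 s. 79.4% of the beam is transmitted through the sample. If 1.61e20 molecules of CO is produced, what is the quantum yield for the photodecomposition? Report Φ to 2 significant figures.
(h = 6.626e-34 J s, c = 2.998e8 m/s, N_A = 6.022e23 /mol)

Product: 1.61e20 / 6.022e23 = 2.674e-4 mol.
Photon energy at 281 nm: hc/λ = (6.626e-34)(2.998e8)/(281e-9) = 7.069e-19 J.
Energy delivered: (471 mW)(3930 s) = 1851 J.
Photons incident: 1851 / 7.069e-19 = 2.618e21, i.e. 2.618e21/6.022e23 = 0.004347 mol.
Fraction absorbed: 1 − 79.4/100 = 0.2060.
Photons absorbed: 0.2060 × 0.004347 = 8.955e-4 mol.
Φ = 2.674e-4 mol / 8.955e-4 mol photons = 0.30.

Φ = 0.30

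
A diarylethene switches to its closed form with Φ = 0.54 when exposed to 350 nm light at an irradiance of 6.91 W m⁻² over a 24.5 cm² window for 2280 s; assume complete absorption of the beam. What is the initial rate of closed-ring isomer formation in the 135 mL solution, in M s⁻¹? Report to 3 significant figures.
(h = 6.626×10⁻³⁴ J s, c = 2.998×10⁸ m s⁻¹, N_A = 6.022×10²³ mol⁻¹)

1.98×10⁻⁷ M s⁻¹

Photon energy at 350 nm: hc/λ = (6.626×10⁻³⁴)(2.998×10⁸)/(350×10⁻⁹) = 5.676×10⁻¹⁹ J.
Energy delivered: (6.91 W m⁻²)(24.5×10⁻⁴ m²)(2280 s) = 38.60 J.
Photons incident: 38.60 / 5.676×10⁻¹⁹ = 6.801×10¹⁹, i.e. 6.801×10¹⁹/6.022×10²³ = 1.129×10⁻⁴ mol.
Product formed: 0.54 × 1.129×10⁻⁴ = 6.097×10⁻⁵ mol.
Rate: 6.097×10⁻⁵ mol / (2280 s × 0.135 L) = 1.98×10⁻⁷ M s⁻¹.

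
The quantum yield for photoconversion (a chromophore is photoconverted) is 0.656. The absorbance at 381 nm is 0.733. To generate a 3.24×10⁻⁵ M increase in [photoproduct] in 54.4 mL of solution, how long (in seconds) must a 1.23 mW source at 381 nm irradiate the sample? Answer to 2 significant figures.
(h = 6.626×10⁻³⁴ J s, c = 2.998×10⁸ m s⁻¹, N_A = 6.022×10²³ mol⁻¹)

Product: (3.24×10⁻⁵ M)(0.0544 L) = 1.763×10⁻⁶ mol.
Photons that must be absorbed: 1.763×10⁻⁶ / 0.656 = 2.688×10⁻⁶ mol.
Fraction absorbed: 1 − 10^(−0.733) = 0.8151.
Incident photons needed: 2.688×10⁻⁶ / 0.8151 = 3.298×10⁻⁶ mol.
Photon energy: hc/λ = 5.214×10⁻¹⁹ J; per mole, 3.140×10⁵ J mol⁻¹.
Energy required: 3.298×10⁻⁶ × 3.140×10⁵ = 1.036 J.
Time: 1.036 J / 0.00123 W = 840 s.

t ≈ 840 s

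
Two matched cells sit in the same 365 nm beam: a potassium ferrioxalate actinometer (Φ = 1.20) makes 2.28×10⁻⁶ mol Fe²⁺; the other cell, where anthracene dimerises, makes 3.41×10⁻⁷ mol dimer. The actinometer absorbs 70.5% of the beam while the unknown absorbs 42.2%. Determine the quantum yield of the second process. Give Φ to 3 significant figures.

Φ = 0.300

Photons absorbed by the actinometer: 2.28×10⁻⁶ / 1.20 = 1.900×10⁻⁶ mol.
Incident flux: 1.900×10⁻⁶ / 0.705 = 2.695×10⁻⁶ einstein.
Absorbed by unknown: 0.422 × 2.695×10⁻⁶ = 1.137×10⁻⁶ mol.
Φ(unknown) = 3.41×10⁻⁷ / 1.137×10⁻⁶ = 0.300.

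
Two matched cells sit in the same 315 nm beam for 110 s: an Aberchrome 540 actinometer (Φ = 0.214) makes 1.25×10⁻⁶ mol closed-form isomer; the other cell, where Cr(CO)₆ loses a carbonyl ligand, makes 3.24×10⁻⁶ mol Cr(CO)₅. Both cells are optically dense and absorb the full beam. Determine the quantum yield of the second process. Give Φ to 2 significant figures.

Photons absorbed by the actinometer: 1.25×10⁻⁶ / 0.214 = 5.841×10⁻⁶ mol.
Φ(unknown) = 3.24×10⁻⁶ / 5.841×10⁻⁶ = 0.55.

Φ = 0.55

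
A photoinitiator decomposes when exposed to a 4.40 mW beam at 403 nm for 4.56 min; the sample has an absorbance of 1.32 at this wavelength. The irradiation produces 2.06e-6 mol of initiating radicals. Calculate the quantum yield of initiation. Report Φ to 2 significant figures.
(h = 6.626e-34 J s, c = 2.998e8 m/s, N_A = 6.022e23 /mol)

Photon energy at 403 nm: hc/λ = (6.626e-34)(2.998e8)/(403e-9) = 4.929e-19 J.
Energy delivered: (4.40 mW)(273.6 s) = 1.204 J.
Photons incident: 1.204 / 4.929e-19 = 2.443e18, i.e. 2.443e18/6.022e23 = 4.057e-6 mol.
Fraction absorbed: 1 − 10^(−1.32) = 0.9521.
Photons absorbed: 0.9521 × 4.057e-6 = 3.863e-6 mol.
Φ = 2.06e-6 mol / 3.863e-6 mol photons = 0.53.

Φ = 0.53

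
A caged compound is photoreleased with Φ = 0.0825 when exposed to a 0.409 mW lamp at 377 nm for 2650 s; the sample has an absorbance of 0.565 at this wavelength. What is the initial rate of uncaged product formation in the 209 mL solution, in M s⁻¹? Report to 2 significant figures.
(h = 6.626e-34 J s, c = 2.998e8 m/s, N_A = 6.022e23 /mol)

Photon energy at 377 nm: hc/λ = (6.626e-34)(2.998e8)/(377e-9) = 5.269e-19 J.
Energy delivered: (0.409 mW)(2650 s) = 1.084 J.
Photons incident: 1.084 / 5.269e-19 = 2.057e18, i.e. 2.057e18/6.022e23 = 3.416e-6 mol.
Fraction absorbed: 1 − 10^(−0.565) = 0.7277.
Photons absorbed: 0.7277 × 3.416e-6 = 2.486e-6 mol.
Product formed: 0.0825 × 2.486e-6 = 2.051e-7 mol.
Rate: 2.051e-7 mol / (2650 s × 0.209 L) = 3.7e-10 M s⁻¹.

3.7e-10 M s⁻¹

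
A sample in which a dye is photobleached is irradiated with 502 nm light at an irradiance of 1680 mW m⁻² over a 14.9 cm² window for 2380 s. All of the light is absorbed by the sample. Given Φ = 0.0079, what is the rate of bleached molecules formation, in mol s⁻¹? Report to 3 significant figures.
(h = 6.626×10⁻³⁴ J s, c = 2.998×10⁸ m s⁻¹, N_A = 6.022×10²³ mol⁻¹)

Photon energy at 502 nm: hc/λ = (6.626×10⁻³⁴)(2.998×10⁸)/(502×10⁻⁹) = 3.957×10⁻¹⁹ J.
Energy delivered: (1680 mW m⁻²)(14.9×10⁻⁴ m²)(2380 s) = 5.958 J.
Photons incident: 5.958 / 3.957×10⁻¹⁹ = 1.506×10¹⁹, i.e. 1.506×10¹⁹/6.022×10²³ = 2.501×10⁻⁵ mol.
Product formed: 0.0079 × 2.501×10⁻⁵ = 1.976×10⁻⁷ mol.
Rate: 1.976×10⁻⁷ / 2380 s = 8.30×10⁻¹¹ mol s⁻¹.

8.30×10⁻¹¹ mol s⁻¹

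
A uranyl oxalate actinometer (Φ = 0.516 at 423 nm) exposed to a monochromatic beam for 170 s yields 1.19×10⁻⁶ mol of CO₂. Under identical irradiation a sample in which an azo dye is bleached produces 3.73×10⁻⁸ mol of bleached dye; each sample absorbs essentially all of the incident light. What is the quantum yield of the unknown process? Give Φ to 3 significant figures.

Photons absorbed by the actinometer: 1.19×10⁻⁶ / 0.516 = 2.306×10⁻⁶ mol.
Φ(unknown) = 3.73×10⁻⁸ / 2.306×10⁻⁶ = 0.0162.

Φ = 0.0162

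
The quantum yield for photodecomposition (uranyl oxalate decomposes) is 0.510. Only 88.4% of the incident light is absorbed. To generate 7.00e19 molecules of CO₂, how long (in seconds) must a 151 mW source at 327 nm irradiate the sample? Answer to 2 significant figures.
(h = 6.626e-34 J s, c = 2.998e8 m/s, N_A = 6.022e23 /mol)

Product: 7.00e19 / 6.022e23 = 1.162e-4 mol.
Photons that must be absorbed: 1.162e-4 / 0.510 = 2.278e-4 mol.
Incident photons needed: 2.278e-4 / 0.884 = 2.577e-4 mol.
Photon energy: hc/λ = 6.075e-19 J; per mole, 3.658e5 J mol⁻¹.
Energy required: 2.577e-4 × 3.658e5 = 94.27 J.
Time: 94.27 J / 0.151 W = 620 s.

t ≈ 620 s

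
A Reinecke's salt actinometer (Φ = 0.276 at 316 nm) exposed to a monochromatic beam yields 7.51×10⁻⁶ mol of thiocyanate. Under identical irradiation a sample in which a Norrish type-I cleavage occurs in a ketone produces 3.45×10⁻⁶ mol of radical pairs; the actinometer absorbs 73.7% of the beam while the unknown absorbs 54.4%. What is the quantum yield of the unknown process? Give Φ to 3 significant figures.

Φ = 0.172

Photons absorbed by the actinometer: 7.51×10⁻⁶ / 0.276 = 2.721×10⁻⁵ mol.
Incident flux: 2.721×10⁻⁵ / 0.737 = 3.692×10⁻⁵ einstein.
Absorbed by unknown: 0.544 × 3.692×10⁻⁵ = 2.008×10⁻⁵ mol.
Φ(unknown) = 3.45×10⁻⁶ / 2.008×10⁻⁵ = 0.172.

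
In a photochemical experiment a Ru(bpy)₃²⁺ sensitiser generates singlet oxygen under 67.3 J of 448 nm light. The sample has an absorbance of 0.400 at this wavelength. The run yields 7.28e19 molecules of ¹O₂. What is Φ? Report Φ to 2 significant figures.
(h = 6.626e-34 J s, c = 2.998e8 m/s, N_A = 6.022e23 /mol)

Product: 7.28e19 / 6.022e23 = 1.209e-4 mol.
Photon energy at 448 nm: hc/λ = (6.626e-34)(2.998e8)/(448e-9) = 4.434e-19 J.
Photons incident: 67.3 / 4.434e-19 = 1.518e20, i.e. 1.518e20/6.022e23 = 2.521e-4 mol.
Fraction absorbed: 1 − 10^(−0.400) = 0.6019.
Photons absorbed: 0.6019 × 2.521e-4 = 1.517e-4 mol.
Φ = 1.209e-4 mol / 1.517e-4 mol photons = 0.80.

Φ = 0.80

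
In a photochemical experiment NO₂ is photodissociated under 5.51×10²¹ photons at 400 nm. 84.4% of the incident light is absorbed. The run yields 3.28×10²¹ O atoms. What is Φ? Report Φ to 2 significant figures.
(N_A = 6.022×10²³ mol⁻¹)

Φ = 0.71

Product: 3.28×10²¹ / 6.022×10²³ = 0.005447 mol.
Moles of photons: 5.51×10²¹ / 6.022×10²³ = 0.009150 mol.
Photons absorbed: 0.844 × 0.009150 = 0.007723 mol.
Φ = 0.005447 mol / 0.007723 mol photons = 0.71.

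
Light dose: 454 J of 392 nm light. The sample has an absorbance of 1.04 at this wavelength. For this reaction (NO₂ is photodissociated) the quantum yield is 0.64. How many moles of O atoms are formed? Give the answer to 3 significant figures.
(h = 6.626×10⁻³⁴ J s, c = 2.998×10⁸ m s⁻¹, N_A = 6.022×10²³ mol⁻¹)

Photon energy at 392 nm: hc/λ = (6.626×10⁻³⁴)(2.998×10⁸)/(392×10⁻⁹) = 5.068×10⁻¹⁹ J.
Photons incident: 454 / 5.068×10⁻¹⁹ = 8.958×10²⁰, i.e. 8.958×10²⁰/6.022×10²³ = 0.001488 mol.
Fraction absorbed: 1 − 10^(−1.04) = 0.9088.
Photons absorbed: 0.9088 × 0.001488 = 0.001352 mol.
Product: Φ × n_abs = 0.64 × 0.001352 = 8.653×10⁻⁴ mol.

8.65×10⁻⁴ mol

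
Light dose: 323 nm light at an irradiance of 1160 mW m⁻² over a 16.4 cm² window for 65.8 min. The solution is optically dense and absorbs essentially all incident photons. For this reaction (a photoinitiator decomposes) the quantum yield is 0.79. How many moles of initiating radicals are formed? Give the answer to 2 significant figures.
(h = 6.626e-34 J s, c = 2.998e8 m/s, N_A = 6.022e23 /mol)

Photon energy at 323 nm: hc/λ = (6.626e-34)(2.998e8)/(323e-9) = 6.150e-19 J.
Energy delivered: (1160 mW m⁻²)(16.4e-4 m²)(3948 s) = 7.511 J.
Photons incident: 7.511 / 6.150e-19 = 1.221e19, i.e. 1.221e19/6.022e23 = 2.028e-5 mol.
Product: Φ × n_abs = 0.79 × 2.028e-5 = 1.602e-5 mol.

1.6e-5 mol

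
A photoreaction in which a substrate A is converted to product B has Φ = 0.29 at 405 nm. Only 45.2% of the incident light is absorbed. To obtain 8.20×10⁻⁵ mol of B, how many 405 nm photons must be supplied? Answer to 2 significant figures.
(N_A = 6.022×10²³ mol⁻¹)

3.8×10²⁰ photons

Photons that must be absorbed: 8.20×10⁻⁵ / 0.29 = 2.828×10⁻⁴ mol.
Incident photons needed: 2.828×10⁻⁴ / 0.452 = 6.257×10⁻⁴ mol.
Photon count: 6.257×10⁻⁴ × 6.022×10²³ = 3.8×10²⁰.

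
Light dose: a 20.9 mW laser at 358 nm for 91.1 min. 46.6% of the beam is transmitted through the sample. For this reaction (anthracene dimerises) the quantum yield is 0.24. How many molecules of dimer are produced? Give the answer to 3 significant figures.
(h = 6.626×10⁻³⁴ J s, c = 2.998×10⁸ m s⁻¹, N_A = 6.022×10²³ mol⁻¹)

Photon energy at 358 nm: hc/λ = (6.626×10⁻³⁴)(2.998×10⁸)/(358×10⁻⁹) = 5.549×10⁻¹⁹ J.
Energy delivered: (20.9 mW)(5466 s) = 114.2 J.
Photons incident: 114.2 / 5.549×10⁻¹⁹ = 2.058×10²⁰, i.e. 2.058×10²⁰/6.022×10²³ = 3.417×10⁻⁴ mol.
Fraction absorbed: 1 − 46.6/100 = 0.5340.
Photons absorbed: 0.5340 × 3.417×10⁻⁴ = 1.825×10⁻⁴ mol.
Product: Φ × n_abs = 0.24 × 1.825×10⁻⁴ = 4.380×10⁻⁵ mol.
As a count: 4.380×10⁻⁵ × 6.022×10²³ = 2.64×10¹⁹.

2.64×10¹⁹ molecules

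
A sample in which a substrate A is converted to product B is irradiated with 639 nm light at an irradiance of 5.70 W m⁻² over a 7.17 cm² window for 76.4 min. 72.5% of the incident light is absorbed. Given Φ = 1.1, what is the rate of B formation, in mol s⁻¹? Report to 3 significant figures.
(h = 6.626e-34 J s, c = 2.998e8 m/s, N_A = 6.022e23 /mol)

Photon energy at 639 nm: hc/λ = (6.626e-34)(2.998e8)/(639e-9) = 3.109e-19 J.
Energy delivered: (5.70 W m⁻²)(7.17e-4 m²)(4584 s) = 18.73 J.
Photons incident: 18.73 / 3.109e-19 = 6.024e19, i.e. 6.024e19/6.022e23 = 1.000e-4 mol.
Photons absorbed: 0.725 × 1.000e-4 = 7.250e-5 mol.
Product formed: 1.1 × 7.250e-5 = 7.975e-5 mol.
Rate: 7.975e-5 / 4584 s = 1.74e-8 mol s⁻¹.

1.74e-8 mol s⁻¹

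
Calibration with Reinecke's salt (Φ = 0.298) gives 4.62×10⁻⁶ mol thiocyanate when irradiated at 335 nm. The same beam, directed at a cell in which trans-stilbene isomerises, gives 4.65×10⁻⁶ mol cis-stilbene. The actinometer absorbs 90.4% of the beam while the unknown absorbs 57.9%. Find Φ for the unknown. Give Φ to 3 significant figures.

Photons absorbed by the actinometer: 4.62×10⁻⁶ / 0.298 = 1.550×10⁻⁵ mol.
Incident flux: 1.550×10⁻⁵ / 0.904 = 1.715×10⁻⁵ einstein.
Absorbed by unknown: 0.579 × 1.715×10⁻⁵ = 9.930×10⁻⁶ mol.
Φ(unknown) = 4.65×10⁻⁶ / 9.930×10⁻⁶ = 0.468.

Φ = 0.468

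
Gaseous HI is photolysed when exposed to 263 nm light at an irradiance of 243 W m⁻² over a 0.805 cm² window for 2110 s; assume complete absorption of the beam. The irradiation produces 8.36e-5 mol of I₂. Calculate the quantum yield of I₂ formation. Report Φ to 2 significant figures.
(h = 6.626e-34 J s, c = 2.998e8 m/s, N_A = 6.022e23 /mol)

Φ = 0.92

Photon energy at 263 nm: hc/λ = (6.626e-34)(2.998e8)/(263e-9) = 7.553e-19 J.
Energy delivered: (243 W m⁻²)(0.805e-4 m²)(2110 s) = 41.27 J.
Photons incident: 41.27 / 7.553e-19 = 5.464e19, i.e. 5.464e19/6.022e23 = 9.073e-5 mol.
Φ = 8.36e-5 mol / 9.073e-5 mol photons = 0.92.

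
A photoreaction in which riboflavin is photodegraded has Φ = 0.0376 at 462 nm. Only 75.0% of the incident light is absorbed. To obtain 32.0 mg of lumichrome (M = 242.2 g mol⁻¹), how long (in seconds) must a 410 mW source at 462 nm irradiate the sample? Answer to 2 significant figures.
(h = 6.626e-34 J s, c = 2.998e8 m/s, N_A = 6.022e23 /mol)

Product: 32.0 mg / 242.2 g mol⁻¹ = 1.321e-4 mol.
Photons that must be absorbed: 1.321e-4 / 0.0376 = 0.003513 mol.
Incident photons needed: 0.003513 / 0.750 = 0.004684 mol.
Photon energy: hc/λ = 4.300e-19 J; per mole, 2.589e5 J mol⁻¹.
Energy required: 0.004684 × 2.589e5 = 1213 J.
Time: 1213 J / 0.41 W = 3000 s.

t ≈ 3000 s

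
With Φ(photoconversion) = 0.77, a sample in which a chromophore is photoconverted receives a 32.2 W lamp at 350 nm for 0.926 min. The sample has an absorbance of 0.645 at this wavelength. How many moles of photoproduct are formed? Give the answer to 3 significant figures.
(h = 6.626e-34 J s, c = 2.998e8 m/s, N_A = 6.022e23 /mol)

Photon energy at 350 nm: hc/λ = (6.626e-34)(2.998e8)/(350e-9) = 5.676e-19 J.
Energy delivered: (32.2 W)(55.56 s) = 1789 J.
Photons incident: 1789 / 5.676e-19 = 3.152e21, i.e. 3.152e21/6.022e23 = 0.005234 mol.
Fraction absorbed: 1 − 10^(−0.645) = 0.7735.
Photons absorbed: 0.7735 × 0.005234 = 0.004048 mol.
Product: Φ × n_abs = 0.77 × 0.004048 = 0.003117 mol.

0.00312 mol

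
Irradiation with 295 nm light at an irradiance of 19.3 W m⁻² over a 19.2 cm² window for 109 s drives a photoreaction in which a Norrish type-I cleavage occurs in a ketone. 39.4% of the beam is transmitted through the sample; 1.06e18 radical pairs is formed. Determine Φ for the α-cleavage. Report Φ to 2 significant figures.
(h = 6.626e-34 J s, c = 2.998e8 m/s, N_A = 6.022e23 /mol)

Φ = 0.29

Product: 1.06e18 / 6.022e23 = 1.760e-6 mol.
Photon energy at 295 nm: hc/λ = (6.626e-34)(2.998e8)/(295e-9) = 6.734e-19 J.
Energy delivered: (19.3 W m⁻²)(19.2e-4 m²)(109 s) = 4.039 J.
Photons incident: 4.039 / 6.734e-19 = 5.998e18, i.e. 5.998e18/6.022e23 = 9.960e-6 mol.
Fraction absorbed: 1 − 39.4/100 = 0.6060.
Photons absorbed: 0.6060 × 9.960e-6 = 6.036e-6 mol.
Φ = 1.760e-6 mol / 6.036e-6 mol photons = 0.29.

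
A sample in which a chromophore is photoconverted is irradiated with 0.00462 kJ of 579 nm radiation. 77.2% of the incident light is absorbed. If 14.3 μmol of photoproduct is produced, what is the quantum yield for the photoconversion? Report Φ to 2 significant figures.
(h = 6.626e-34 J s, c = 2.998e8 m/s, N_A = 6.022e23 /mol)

Product: 14.3 μmol = 1.43e-5 mol.
Photon energy at 579 nm: hc/λ = (6.626e-34)(2.998e8)/(579e-9) = 3.431e-19 J.
Incident energy: 0.00462 kJ = 4.62 J.
Photons incident: 4.62 / 3.431e-19 = 1.347e19, i.e. 1.347e19/6.022e23 = 2.237e-5 mol.
Photons absorbed: 0.772 × 2.237e-5 = 1.727e-5 mol.
Φ = 1.43e-5 mol / 1.727e-5 mol photons = 0.83.

Φ = 0.83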